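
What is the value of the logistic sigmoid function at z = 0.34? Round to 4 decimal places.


First, exp(-0.3400) = 0.7118.
Then sigma(z) = 1/(1 + 0.7118) = 0.5842.

0.5842


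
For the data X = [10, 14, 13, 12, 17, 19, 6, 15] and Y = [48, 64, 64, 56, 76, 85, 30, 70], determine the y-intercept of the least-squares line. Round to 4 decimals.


The slope is b1 = 4.1970.
Sample means are xbar = 13.2500 and ybar = 61.6250.
Intercept: b0 = 61.6250 - (4.1970)(13.2500) = 6.0152.

6.0152


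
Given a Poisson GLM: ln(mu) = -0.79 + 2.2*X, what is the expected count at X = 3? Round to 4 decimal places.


Linear predictor: eta = -0.79 + (2.2)(3) = 5.8100.
Expected count: mu = exp(5.8100) = 333.6191.

333.6191


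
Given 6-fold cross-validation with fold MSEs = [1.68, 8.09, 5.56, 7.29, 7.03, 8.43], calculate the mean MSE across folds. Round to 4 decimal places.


Sum of fold MSEs = 38.0800.
Average = 38.0800 / 6 = 6.3467.

6.3467


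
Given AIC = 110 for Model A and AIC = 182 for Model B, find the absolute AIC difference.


Compute |110 - 182| = 72.
Model A has the smaller AIC.

72


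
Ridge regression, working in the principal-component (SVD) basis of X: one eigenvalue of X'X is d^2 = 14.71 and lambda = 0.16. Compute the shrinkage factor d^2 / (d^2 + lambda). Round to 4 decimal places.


d^2 + lambda = 14.71 + 0.16 = 14.8700.
Shrinkage factor = 14.71/14.8700 = 0.9892.

0.9892


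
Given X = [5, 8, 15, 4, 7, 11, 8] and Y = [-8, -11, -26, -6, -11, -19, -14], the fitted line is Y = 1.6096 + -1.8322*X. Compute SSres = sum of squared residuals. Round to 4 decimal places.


For each point, residual = actual - predicted.
Residuals: [-0.4486, 2.0480, -0.1266, -0.2808, 0.2158, -0.4554, -0.9520].
Sum of squared residuals = 5.6507.

5.6507


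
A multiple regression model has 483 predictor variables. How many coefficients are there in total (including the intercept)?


Including the intercept, the model has 483 predictor coefficients + 1 intercept.
Total = 484.

484


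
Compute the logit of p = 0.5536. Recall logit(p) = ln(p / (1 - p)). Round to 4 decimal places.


The odds are p/(1-p) = 0.5536 / 0.4464 = 1.2401.
logit(p) = ln(1.2401) = 0.2152.

0.2152


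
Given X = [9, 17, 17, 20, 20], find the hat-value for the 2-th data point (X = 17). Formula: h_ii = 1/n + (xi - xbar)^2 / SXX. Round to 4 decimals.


n = 5, xbar = 16.6000.
SXX = sum((xi - xbar)^2) = 81.2000.
h = 1/5 + (17 - 16.6000)^2 / 81.2000 = 0.2020.

0.2020


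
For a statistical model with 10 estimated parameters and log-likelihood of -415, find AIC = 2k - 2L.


Compute:
2k = 2*10 = 20.
-2*loglik = -2*(-415) = 830.
AIC = 20 + 830 = 850.

850


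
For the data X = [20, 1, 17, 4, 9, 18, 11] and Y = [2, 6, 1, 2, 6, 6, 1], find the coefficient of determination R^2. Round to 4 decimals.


After computing the OLS fit (b0=4.5180, b1=-0.0953):
SSres = 32.8273, SStot = 35.7143.
R^2 = 1 - 32.8273/35.7143 = 0.0808.

0.0808


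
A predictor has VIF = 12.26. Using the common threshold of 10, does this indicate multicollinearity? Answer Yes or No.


Check: VIF = 12.26 vs threshold = 10.
Since 12.26 >= 10, the answer is Yes.

Yes


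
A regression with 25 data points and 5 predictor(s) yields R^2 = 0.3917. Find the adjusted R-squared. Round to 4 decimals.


Using the formula:
(1 - 0.3917) = 0.6083.
Multiply by 24/19: 0.6083 * 24 = 14.5992, then 14.5992 / 19 = 0.7684.
Adj R^2 = 1 - 0.7684 = 0.2316.

0.2316


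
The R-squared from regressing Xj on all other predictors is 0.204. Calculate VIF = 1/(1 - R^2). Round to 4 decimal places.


Denominator: 1 - 0.204 = 0.796.
VIF = 1 / 0.796 = 1.2563.

1.2563


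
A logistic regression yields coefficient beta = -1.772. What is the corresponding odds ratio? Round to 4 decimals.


Odds ratio = exp(beta) = exp(-1.772).
= 0.1700.

0.1700


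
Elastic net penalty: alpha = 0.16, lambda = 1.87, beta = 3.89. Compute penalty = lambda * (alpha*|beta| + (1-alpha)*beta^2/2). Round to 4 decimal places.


Compute:
L1 = 0.16 * 3.89 = 0.6224.
L2 = 0.84 * 3.89^2 / 2 = 6.3555.
Penalty = 1.87 * (0.6224 + 6.3555) = 13.0486.

13.0486


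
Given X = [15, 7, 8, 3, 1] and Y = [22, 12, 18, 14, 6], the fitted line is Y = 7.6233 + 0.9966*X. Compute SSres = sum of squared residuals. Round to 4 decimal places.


Predicted values from Y = 7.6233 + 0.9966*X.
Residuals: [-0.5723, -2.5995, 2.4039, 3.3869, -2.6199].
SSres = 31.1986.

31.1986


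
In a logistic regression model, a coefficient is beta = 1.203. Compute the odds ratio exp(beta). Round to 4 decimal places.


The odds ratio is computed as:
OR = e^(1.203) = 3.3301.

3.3301


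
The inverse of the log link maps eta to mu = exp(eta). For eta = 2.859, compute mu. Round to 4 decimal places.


mu = exp(eta) = exp(2.859).
= 17.4441.

17.4441


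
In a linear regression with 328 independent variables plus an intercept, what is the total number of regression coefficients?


Each predictor gets one coefficient, plus one intercept.
Total parameters = 328 + 1 = 329.

329


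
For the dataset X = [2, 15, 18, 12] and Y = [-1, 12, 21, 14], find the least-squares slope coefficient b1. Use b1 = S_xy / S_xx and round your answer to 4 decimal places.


First compute the means: xbar = 11.7500, ybar = 11.5000.
Then S_xx = sum((xi - xbar)^2) = 144.7500.
S_xy = sum((xi - xbar)(yi - ybar)) = 183.5000.
b1 = S_xy / S_xx = 183.5000 / 144.7500 = 1.2677.

1.2677


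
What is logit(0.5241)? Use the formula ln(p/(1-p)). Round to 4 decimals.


Compute the odds: 0.5241/0.4759 = 1.1013.
Take the natural log: ln(1.1013) = 0.0965.

0.0965


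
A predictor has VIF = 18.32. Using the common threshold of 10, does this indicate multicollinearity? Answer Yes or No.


The threshold is 10.
VIF = 18.32 is >= 10.
Multicollinearity indication: Yes.

Yes


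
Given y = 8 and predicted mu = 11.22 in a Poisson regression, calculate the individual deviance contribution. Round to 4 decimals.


y/mu = 8/11.22 = 0.713012 (approx.), and ln(8/11.22) = -0.338256.
y * ln(y/mu) = 8 * -0.338256 = -2.706048.
y - mu = -3.22.
D = 2 * (-2.706048 - -3.22) = 1.027904, which rounds to 1.0279.

1.0279


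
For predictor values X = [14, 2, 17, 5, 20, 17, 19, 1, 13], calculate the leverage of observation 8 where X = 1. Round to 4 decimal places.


Compute xbar = 12.0000 with n = 9 observations.
SXX = 438.0000.
Leverage = 1/9 + (1 - 12.0000)^2/438.0000 = 0.3874.

0.3874


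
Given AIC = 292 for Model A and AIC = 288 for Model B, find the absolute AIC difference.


Absolute difference = |292 - 288| = 4.
The model with lower AIC (B) is preferred.

4


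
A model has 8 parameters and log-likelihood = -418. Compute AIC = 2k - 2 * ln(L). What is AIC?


AIC = 2*8 - 2*(-418).
= 16 + 836 = 852.

852


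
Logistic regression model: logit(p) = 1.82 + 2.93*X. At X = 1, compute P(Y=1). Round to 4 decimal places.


Linear predictor: z = 1.82 + 2.93 * 1 = 4.7500.
P = 1/(1 + exp(-4.7500)) = 1/(1 + 0.0087) = 0.9914.

0.9914


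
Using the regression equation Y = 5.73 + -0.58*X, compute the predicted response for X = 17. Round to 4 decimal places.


Substitute X = 17 into the equation:
Y = 5.73 + -0.58 * 17 = 5.73 + -9.8600 = -4.1300.

-4.1300


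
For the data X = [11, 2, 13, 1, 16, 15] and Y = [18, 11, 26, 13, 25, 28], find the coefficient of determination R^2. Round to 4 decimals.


After computing the OLS fit (b0=10.2307, b1=1.0279):
SSres = 31.3328, SStot = 258.8333.
R^2 = 1 - 31.3328/258.8333 = 0.8789.

0.8789


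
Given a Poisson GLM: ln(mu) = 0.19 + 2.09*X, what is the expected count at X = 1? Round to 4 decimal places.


Compute eta = 0.19 + 2.09 * 1 = 2.2800.
Apply inverse link: mu = e^2.2800 = 9.7767.

9.7767


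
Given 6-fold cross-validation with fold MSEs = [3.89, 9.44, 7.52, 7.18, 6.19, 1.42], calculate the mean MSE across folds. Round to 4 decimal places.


Add all fold MSEs: 35.6400.
Divide by k = 6: 35.6400/6 = 5.9400.

5.9400


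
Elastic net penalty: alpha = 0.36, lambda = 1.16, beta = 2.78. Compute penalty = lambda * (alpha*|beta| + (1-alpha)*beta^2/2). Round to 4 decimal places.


Compute:
L1 = 0.36 * 2.78 = 1.0008.
L2 = 0.64 * 2.78^2 / 2 = 2.4731.
Penalty = 1.16 * (1.0008 + 2.4731) = 4.0297.

4.0297


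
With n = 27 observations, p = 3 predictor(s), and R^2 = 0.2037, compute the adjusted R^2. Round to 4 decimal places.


Using the formula:
(1 - 0.2037) = 0.7963.
Multiply by 26/23: 0.7963 * 26 = 20.7038, then 20.7038 / 23 = 0.9002.
Adj R^2 = 1 - 0.9002 = 0.0998.

0.0998


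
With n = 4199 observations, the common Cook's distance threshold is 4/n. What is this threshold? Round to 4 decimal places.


Cook's distance cutoff = 4/n = 4/4199.
= 0.0010.

0.0010


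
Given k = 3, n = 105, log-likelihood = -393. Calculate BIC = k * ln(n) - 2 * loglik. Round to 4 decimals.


k * ln(n) = 3 * ln(105) = 3 * 4.653960 = 13.961880.
-2 * loglik = -2 * (-393) = 786.
BIC = 13.961880 + 786 = 799.961880, which rounds to 799.9619.

799.9619


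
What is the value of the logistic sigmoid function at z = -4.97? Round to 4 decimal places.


First, exp(4.9700) = 144.0269.
Then sigma(z) = 1/(1 + 144.0269) = 0.0069.

0.0069


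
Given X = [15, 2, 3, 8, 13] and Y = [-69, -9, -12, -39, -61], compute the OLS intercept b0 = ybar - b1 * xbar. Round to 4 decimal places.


The slope is b1 = -4.7181.
Sample means are xbar = 8.2000 and ybar = -38.0000.
Intercept: b0 = -38.0000 - (-4.7181)(8.2000) = 0.6884.

0.6884


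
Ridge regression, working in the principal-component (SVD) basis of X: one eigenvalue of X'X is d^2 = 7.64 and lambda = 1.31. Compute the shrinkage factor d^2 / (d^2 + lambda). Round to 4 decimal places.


Compute the denominator: 7.64 + 1.31 = 8.9500.
Shrinkage factor = 7.64 / 8.9500 = 0.8536.

0.8536


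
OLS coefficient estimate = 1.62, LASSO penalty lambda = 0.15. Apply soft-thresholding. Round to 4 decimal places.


Absolute value: |1.62| = 1.62.
Compare to lambda = 0.15.
Since |beta| > lambda, coefficient = sign(beta)*(|beta| - lambda) = 1.4700.

1.4700


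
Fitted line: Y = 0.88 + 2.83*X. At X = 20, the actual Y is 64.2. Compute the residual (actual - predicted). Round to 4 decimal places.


Predicted = 0.88 + 2.83 * 20 = 57.4800.
Residual = 64.2 - 57.4800 = 6.7200.

6.7200


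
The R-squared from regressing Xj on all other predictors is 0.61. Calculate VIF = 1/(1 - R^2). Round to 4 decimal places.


VIF = 1 / (1 - 0.61).
= 1 / 0.39 = 2.5641.

2.5641


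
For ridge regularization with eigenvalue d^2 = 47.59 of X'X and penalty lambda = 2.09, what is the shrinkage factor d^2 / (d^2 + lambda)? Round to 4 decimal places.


Compute the denominator: 47.59 + 2.09 = 49.6800.
Shrinkage factor = 47.59 / 49.6800 = 0.9579.

0.9579


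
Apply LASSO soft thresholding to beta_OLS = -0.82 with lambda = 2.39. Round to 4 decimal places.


Absolute value: |-0.82| = 0.82.
Compare to lambda = 2.39.
Since |beta| <= lambda, the coefficient is set to 0.

0.0000


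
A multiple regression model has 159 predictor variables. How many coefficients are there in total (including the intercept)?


Including the intercept, the model has 159 predictor coefficients + 1 intercept.
Total = 160.

160


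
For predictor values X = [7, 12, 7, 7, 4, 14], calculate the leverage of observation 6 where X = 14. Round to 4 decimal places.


n = 6, xbar = 8.5000.
SXX = sum((xi - xbar)^2) = 69.5000.
h = 1/6 + (14 - 8.5000)^2 / 69.5000 = 0.6019.

0.6019


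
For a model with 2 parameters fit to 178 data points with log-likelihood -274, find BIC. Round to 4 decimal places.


ln(178) = 5.181784.
k * ln(n) = 2 * 5.181784 = 10.363568.
-2L = 548.
BIC = 10.363568 + 548 = 558.363568, which rounds to 558.3636.

558.3636


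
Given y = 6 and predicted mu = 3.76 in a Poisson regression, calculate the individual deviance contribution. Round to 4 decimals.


Compute y*ln(y/mu) = 6*ln(6/3.76) = 6*0.467341 = 2.804046.
y - mu = 2.24.
D = 2*(2.804046 - (2.24)) = 1.128092, which rounds to 1.1281.

1.1281


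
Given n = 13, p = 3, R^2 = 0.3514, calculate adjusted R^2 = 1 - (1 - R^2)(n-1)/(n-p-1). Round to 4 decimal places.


Plug in: Adj R^2 = 1 - (1 - 0.3514) * 12/9.
= 1 - 0.6486 * 12/9
= 1 - 7.7832 / 9
= 1 - 0.8648 = 0.1352.

0.1352


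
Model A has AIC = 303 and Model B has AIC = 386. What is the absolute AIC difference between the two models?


Absolute difference = |303 - 386| = 83.
The model with lower AIC (A) is preferred.

83


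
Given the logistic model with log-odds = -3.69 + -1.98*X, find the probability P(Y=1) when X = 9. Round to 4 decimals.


Linear predictor: z = -3.69 + -1.98 * 9 = -21.5100.
P = 1/(1 + exp(21.5100)) = 1/(1 + 2196212230.3910) = 0.0000.

0.0000


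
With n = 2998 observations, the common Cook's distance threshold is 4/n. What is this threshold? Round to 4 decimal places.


Using the rule of thumb:
Threshold = 4 / 2998 = 0.0013.

0.0013


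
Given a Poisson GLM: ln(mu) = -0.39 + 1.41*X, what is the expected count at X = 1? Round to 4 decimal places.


Linear predictor: eta = -0.39 + (1.41)(1) = 1.0200.
Expected count: mu = exp(1.0200) = 2.7732.

2.7732


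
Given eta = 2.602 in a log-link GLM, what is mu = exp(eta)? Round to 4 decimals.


mu = exp(eta) = exp(2.602).
= 13.4907.

13.4907


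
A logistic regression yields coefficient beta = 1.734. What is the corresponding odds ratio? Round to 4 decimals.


Odds ratio = exp(beta) = exp(1.734).
= 5.6633.

5.6633


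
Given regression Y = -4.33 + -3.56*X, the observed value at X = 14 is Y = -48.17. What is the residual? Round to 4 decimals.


Compute yhat = -4.33 + (-3.56)(14) = -54.1700.
Residual = actual - predicted = -48.17 - -54.1700 = 6.0000.

6.0000


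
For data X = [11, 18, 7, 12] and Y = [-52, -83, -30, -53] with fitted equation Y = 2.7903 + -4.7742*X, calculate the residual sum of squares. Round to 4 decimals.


For each point, residual = actual - predicted.
Residuals: [-2.2741, 0.1453, 0.6291, 1.5001].
Sum of squared residuals = 7.8387.

7.8387


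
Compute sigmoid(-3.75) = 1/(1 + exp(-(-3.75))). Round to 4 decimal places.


First, exp(3.7500) = 42.5211.
Then sigma(z) = 1/(1 + 42.5211) = 0.0230.

0.0230


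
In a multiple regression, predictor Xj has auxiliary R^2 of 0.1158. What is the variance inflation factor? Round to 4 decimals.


VIF = 1 / (1 - 0.1158).
= 1 / 0.8842 = 1.1310.

1.1310


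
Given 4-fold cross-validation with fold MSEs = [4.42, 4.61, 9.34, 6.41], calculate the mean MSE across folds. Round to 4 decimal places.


Add all fold MSEs: 24.7800.
Divide by k = 4: 24.7800/4 = 6.1950.

6.1950


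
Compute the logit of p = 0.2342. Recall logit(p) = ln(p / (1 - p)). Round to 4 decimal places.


1 - p = 0.7658.
p/(1-p) = 0.3058.
logit = ln(0.3058) = -1.1847.

-1.1847


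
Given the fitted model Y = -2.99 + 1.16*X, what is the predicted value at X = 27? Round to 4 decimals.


Plug X = 27 into Y = -2.99 + 1.16*X:
Y = -2.99 + 31.3200 = 28.3300.

28.3300


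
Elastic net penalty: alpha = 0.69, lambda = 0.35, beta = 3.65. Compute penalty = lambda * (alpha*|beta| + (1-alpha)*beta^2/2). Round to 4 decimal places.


L1 component = 0.69 * |3.65| = 2.5185.
L2 component = 0.31 * 3.65^2 / 2 = 2.0650.
Penalty = 0.35 * (2.5185 + 2.0650) = 0.35 * 4.5835 = 1.6042.

1.6042


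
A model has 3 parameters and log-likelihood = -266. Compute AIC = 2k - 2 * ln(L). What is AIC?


Compute:
2k = 2*3 = 6.
-2*loglik = -2*(-266) = 532.
AIC = 6 + 532 = 538.

538


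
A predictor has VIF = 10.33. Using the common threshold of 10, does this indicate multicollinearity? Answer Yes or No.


The threshold is 10.
VIF = 10.33 is >= 10.
Multicollinearity indication: Yes.

Yes


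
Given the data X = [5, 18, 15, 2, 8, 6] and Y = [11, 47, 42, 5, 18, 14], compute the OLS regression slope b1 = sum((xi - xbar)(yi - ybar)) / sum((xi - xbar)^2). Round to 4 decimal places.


The sample means are xbar = 9.0000 and ybar = 22.8333.
Compute S_xx = 192.0000 and S_xy = 536.0000.
Slope b1 = S_xy / S_xx = 536.0000 / 192.0000 = 2.7917.

2.7917


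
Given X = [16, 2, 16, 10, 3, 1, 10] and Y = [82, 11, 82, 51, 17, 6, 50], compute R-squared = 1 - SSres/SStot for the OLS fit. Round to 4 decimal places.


After computing the OLS fit (b0=1.0012, b1=5.0343):
SSres = 3.1391, SStot = 6223.4286.
R^2 = 1 - 3.1391/6223.4286 = 0.9995.

0.9995


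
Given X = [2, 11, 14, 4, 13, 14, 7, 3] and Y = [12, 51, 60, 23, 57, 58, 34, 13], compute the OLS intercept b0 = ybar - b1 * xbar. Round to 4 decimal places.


Compute b1 = 4.0055 from the OLS formula.
With xbar = 8.5000 and ybar = 38.5000, the intercept is:
b0 = 38.5000 - 4.0055 * 8.5000 = 4.4533.

4.4533


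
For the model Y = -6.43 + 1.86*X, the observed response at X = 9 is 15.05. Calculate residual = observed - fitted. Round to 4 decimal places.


Predicted = -6.43 + 1.86 * 9 = 10.3100.
Residual = 15.05 - 10.3100 = 4.7400.

4.7400


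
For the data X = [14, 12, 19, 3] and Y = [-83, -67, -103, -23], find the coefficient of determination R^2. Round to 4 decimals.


Fit the OLS line: b0 = -8.1045, b1 = -5.0746.
SSres = 21.2537.
SStot = 3472.0000.
R^2 = 1 - 21.2537/3472.0000 = 0.9939.

0.9939


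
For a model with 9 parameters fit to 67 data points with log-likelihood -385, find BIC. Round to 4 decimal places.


ln(67) = 4.204693.
k * ln(n) = 9 * 4.204693 = 37.842237.
-2L = 770.
BIC = 37.842237 + 770 = 807.842237, which rounds to 807.8422.

807.8422


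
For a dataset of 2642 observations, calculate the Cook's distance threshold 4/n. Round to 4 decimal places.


The threshold is 4/n.
4/2642 = 0.0015.

0.0015


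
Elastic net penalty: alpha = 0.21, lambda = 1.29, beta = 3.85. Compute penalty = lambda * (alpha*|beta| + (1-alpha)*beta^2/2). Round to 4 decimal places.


alpha * |beta| = 0.21 * 3.85 = 0.8085.
(1-alpha) * beta^2/2 = 0.79 * 14.8225/2 = 5.8549.
Total = 1.29 * (0.8085 + 5.8549) = 8.5958.

8.5958


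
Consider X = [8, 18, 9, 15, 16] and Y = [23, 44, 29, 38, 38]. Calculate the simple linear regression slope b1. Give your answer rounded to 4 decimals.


First compute the means: xbar = 13.2000, ybar = 34.4000.
Then S_xx = sum((xi - xbar)^2) = 78.8000.
S_xy = sum((xi - xbar)(yi - ybar)) = 144.6000.
b1 = S_xy / S_xx = 144.6000 / 78.8000 = 1.8350.

1.8350


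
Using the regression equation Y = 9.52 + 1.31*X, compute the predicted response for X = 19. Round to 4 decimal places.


Predicted value:
Y = 9.52 + (1.31)(19) = 9.52 + 24.8900 = 34.4100.

34.4100


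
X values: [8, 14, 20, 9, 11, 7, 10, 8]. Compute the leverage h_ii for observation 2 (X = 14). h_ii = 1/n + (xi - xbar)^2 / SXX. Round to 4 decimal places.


Compute xbar = 10.8750 with n = 8 observations.
SXX = 128.8750.
Leverage = 1/8 + (14 - 10.8750)^2/128.8750 = 0.2008.

0.2008


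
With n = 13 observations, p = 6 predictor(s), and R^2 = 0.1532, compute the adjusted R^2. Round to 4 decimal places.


Adjusted R^2 = 1 - (1 - R^2) * (n-1)/(n-p-1).
(1 - R^2) = 0.8468.
(n-1)/(n-p-1) = 12/6.
(1 - R^2) * (n-1) = 0.8468 * 12 = 10.1616.
Divide by (n-p-1): 10.1616 / 6 = 1.6936.
Adj R^2 = 1 - 1.6936 = -0.6936.

-0.6936


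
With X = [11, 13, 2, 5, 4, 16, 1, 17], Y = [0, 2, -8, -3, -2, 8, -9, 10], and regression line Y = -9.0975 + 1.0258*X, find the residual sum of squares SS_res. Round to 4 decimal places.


For each point, residual = actual - predicted.
Residuals: [-2.1863, -2.2379, -0.9541, 0.9685, 2.9943, 0.6847, -0.9283, 1.6589].
Sum of squared residuals = 24.6847.

24.6847


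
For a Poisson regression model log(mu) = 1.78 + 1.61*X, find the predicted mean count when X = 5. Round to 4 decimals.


Compute eta = 1.78 + 1.61 * 5 = 9.8300.
Apply inverse link: mu = e^9.8300 = 18582.9542.

18582.9542


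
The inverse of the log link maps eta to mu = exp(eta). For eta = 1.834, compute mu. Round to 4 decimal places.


Apply the inverse link:
mu = e^1.834 = 6.2589.

6.2589


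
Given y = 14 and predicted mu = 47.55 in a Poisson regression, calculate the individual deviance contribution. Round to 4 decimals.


y/mu = 14/47.55 = 0.294427 (approx.), and ln(14/47.55) = -1.222724.
y * ln(y/mu) = 14 * -1.222724 = -17.118136.
y - mu = -33.55.
D = 2 * (-17.118136 - -33.55) = 32.863728, which rounds to 32.8637.

32.8637


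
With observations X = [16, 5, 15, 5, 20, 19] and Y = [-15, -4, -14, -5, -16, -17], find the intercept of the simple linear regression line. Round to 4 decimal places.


Compute b1 = -0.8491 from the OLS formula.
With xbar = 13.3333 and ybar = -11.8333, the intercept is:
b0 = -11.8333 - -0.8491 * 13.3333 = -0.5118.

-0.5118


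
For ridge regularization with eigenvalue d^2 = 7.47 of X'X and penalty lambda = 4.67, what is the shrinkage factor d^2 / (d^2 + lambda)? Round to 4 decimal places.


Denominator = d^2 + lambda = 7.47 + 4.67 = 12.1400.
Shrinkage = 7.47 / 12.1400 = 0.6153.

0.6153


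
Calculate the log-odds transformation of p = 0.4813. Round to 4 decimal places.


1 - p = 0.5187.
p/(1-p) = 0.9279.
logit = ln(0.9279) = -0.0748.

-0.0748


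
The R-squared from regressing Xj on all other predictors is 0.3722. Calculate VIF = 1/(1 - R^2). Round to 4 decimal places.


Denominator: 1 - 0.3722 = 0.6278.
VIF = 1 / 0.6278 = 1.5929.

1.5929


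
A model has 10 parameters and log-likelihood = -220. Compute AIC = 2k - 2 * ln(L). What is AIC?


Compute:
2k = 2*10 = 20.
-2*loglik = -2*(-220) = 440.
AIC = 20 + 440 = 460.

460


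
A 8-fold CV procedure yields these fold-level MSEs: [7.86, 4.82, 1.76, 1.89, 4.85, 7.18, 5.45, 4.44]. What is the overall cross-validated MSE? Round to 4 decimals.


Sum of fold MSEs = 38.2500.
Average = 38.2500 / 8 = 4.7813.

4.7813


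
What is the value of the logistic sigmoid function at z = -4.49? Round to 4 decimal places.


exp(4.4900) = 89.1214.
1 + exp(-z) = 90.1214.
sigmoid = 1/90.1214 = 0.0111.

0.0111


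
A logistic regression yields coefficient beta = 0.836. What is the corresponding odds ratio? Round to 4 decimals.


The odds ratio is computed as:
OR = e^(0.836) = 2.3071.

2.3071


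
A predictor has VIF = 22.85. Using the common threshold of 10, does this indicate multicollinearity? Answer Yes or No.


Check: VIF = 22.85 vs threshold = 10.
Since 22.85 >= 10, the answer is Yes.

Yes


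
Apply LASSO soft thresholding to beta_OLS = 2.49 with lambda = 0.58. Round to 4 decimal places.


Check: |2.49| = 2.49 vs lambda = 0.58.
Since |beta| > lambda, coefficient = sign(beta)*(|beta| - lambda) = 1.9100.
Soft-thresholded coefficient = 1.9100.

1.9100


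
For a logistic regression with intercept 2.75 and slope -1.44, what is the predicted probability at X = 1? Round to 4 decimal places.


z = 2.75 + -1.44 * 1 = 1.3100.
Sigmoid: P = 1 / (1 + exp(-1.3100)) = 0.7875.

0.7875


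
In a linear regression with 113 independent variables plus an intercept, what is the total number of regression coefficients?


Including the intercept, the model has 113 predictor coefficients + 1 intercept.
Total = 114.

114


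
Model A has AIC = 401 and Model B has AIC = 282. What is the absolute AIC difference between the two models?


Compute |401 - 282| = 119.
Model B has the smaller AIC.

119


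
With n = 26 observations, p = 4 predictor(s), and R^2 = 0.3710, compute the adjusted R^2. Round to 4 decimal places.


Adjusted R^2 = 1 - (1 - R^2) * (n-1)/(n-p-1).
(1 - R^2) = 0.6290.
(n-1)/(n-p-1) = 25/21.
(1 - R^2) * (n-1) = 0.6290 * 25 = 15.7250.
Divide by (n-p-1): 15.7250 / 21 = 0.7488.
Adj R^2 = 1 - 0.7488 = 0.2512.

0.2512


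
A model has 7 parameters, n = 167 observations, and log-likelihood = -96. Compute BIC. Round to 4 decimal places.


ln(167) = 5.117994.
k * ln(n) = 7 * 5.117994 = 35.825958.
-2L = 192.
BIC = 35.825958 + 192 = 227.825958, which rounds to 227.8260.

227.8260


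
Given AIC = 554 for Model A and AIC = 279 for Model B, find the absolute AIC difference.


Absolute difference = |554 - 279| = 275.
The model with lower AIC (B) is preferred.

275


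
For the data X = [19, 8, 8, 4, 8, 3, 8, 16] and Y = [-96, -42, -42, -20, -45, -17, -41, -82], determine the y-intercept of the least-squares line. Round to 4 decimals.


First find the slope: b1 = -4.9918.
Means: xbar = 9.2500, ybar = -48.1250.
b0 = ybar - b1 * xbar = -48.1250 - -4.9918 * 9.2500 = -1.9508.

-1.9508


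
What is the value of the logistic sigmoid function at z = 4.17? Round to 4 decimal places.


exp(-4.1700) = 0.0155.
1 + exp(-z) = 1.0155.
sigmoid = 1/1.0155 = 0.9848.

0.9848


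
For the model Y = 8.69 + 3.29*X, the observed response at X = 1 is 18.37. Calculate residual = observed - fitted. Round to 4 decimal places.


Compute yhat = 8.69 + (3.29)(1) = 11.9800.
Residual = actual - predicted = 18.37 - 11.9800 = 6.3900.

6.3900


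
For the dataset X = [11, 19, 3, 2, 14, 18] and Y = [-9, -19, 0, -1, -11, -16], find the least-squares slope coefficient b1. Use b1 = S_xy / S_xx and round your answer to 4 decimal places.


First compute the means: xbar = 11.1667, ybar = -9.3333.
Then S_xx = sum((xi - xbar)^2) = 266.8333.
S_xy = sum((xi - xbar)(yi - ybar)) = -278.6667.
b1 = S_xy / S_xx = -278.6667 / 266.8333 = -1.0443.

-1.0443


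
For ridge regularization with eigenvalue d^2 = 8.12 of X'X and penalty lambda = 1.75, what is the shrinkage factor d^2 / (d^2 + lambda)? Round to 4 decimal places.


Denominator = d^2 + lambda = 8.12 + 1.75 = 9.8700.
Shrinkage = 8.12 / 9.8700 = 0.8227.

0.8227


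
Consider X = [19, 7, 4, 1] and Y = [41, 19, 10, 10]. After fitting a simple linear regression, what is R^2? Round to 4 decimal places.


Fit the OLS line: b0 = 5.8072, b1 = 1.8313.
SSres = 15.6867.
SStot = 642.0000.
R^2 = 1 - 15.6867/642.0000 = 0.9756.

0.9756


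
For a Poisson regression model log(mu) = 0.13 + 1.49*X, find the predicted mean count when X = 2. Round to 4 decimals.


eta = 0.13 + 1.49 * 2 = 3.1100.
mu = exp(3.1100) = 22.4210.

22.4210


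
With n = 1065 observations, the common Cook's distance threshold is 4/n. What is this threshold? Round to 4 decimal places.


The threshold is 4/n.
4/1065 = 0.0038.

0.0038


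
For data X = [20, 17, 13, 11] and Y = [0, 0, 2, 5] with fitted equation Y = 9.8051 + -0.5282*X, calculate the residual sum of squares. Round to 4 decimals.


Predicted values from Y = 9.8051 + -0.5282*X.
Residuals: [0.7589, -0.8257, -0.9385, 1.0051].
SSres = 3.1487.

3.1487


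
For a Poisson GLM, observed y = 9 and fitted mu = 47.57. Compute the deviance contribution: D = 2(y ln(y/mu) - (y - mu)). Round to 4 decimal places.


Compute y*ln(y/mu) = 9*ln(9/47.57) = 9*-1.664978 = -14.984802.
y - mu = -38.57.
D = 2*(-14.984802 - (-38.57)) = 47.170396, which rounds to 47.1704.

47.1704


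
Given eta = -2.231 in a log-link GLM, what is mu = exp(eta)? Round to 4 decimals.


Apply the inverse link:
mu = e^-2.231 = 0.1074.

0.1074


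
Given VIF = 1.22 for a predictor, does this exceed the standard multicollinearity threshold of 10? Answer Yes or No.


Compare VIF = 1.22 to the threshold of 10.
1.22 < 10, so the answer is No.

No


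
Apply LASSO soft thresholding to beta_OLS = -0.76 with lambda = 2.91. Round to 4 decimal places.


|beta_OLS| = 0.76.
lambda = 2.91.
Since |beta| <= lambda, the coefficient is set to 0.
Result = 0.0000.

0.0000


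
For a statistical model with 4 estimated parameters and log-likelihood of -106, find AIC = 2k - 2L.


AIC = 2*4 - 2*(-106).
= 8 + 212 = 220.

220


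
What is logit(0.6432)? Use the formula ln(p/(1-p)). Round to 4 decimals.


The odds are p/(1-p) = 0.6432 / 0.3568 = 1.8027.
logit(p) = ln(1.8027) = 0.5893.

0.5893


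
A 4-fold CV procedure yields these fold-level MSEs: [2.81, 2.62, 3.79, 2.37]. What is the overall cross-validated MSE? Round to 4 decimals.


Sum of fold MSEs = 11.5900.
Average = 11.5900 / 4 = 2.8975.

2.8975


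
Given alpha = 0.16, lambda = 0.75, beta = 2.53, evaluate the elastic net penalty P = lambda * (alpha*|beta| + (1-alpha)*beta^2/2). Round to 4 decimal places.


Compute:
L1 = 0.16 * 2.53 = 0.4048.
L2 = 0.84 * 2.53^2 / 2 = 2.6884.
Penalty = 0.75 * (0.4048 + 2.6884) = 2.3199.

2.3199


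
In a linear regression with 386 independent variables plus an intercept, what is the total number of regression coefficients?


Total coefficients = number of predictors + 1 (for the intercept).
= 386 + 1 = 387.

387


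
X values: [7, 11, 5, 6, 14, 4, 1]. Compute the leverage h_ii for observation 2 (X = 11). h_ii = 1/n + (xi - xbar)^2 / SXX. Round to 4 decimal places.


n = 7, xbar = 6.8571.
SXX = sum((xi - xbar)^2) = 114.8571.
h = 1/7 + (11 - 6.8571)^2 / 114.8571 = 0.2923.

0.2923


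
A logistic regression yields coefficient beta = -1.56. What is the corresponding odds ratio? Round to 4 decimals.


Odds ratio = exp(beta) = exp(-1.56).
= 0.2101.

0.2101


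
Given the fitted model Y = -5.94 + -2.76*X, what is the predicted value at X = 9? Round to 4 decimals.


Plug X = 9 into Y = -5.94 + -2.76*X:
Y = -5.94 + -24.8400 = -30.7800.

-30.7800


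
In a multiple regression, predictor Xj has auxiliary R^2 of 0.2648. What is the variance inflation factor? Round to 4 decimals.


Denominator: 1 - 0.2648 = 0.7352.
VIF = 1 / 0.7352 = 1.3602.

1.3602


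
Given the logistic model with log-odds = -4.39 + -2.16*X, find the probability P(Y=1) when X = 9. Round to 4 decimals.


Linear predictor: z = -4.39 + -2.16 * 9 = -23.8300.
P = 1/(1 + exp(23.8300)) = 1/(1 + 22347940363.4736) = 0.0000.

0.0000


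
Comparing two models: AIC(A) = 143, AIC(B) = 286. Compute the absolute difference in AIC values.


|AIC_A - AIC_B| = |143 - 286| = 143.
Model A is preferred (lower AIC).

143


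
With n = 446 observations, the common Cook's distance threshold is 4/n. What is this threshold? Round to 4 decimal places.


Cook's distance cutoff = 4/n = 4/446.
= 0.0090.

0.0090


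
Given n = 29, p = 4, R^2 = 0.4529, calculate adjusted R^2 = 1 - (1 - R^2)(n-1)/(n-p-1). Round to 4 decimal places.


Plug in: Adj R^2 = 1 - (1 - 0.4529) * 28/24.
= 1 - 0.5471 * 28/24
= 1 - 15.3188 / 24
= 1 - 0.6383 = 0.3617.

0.3617


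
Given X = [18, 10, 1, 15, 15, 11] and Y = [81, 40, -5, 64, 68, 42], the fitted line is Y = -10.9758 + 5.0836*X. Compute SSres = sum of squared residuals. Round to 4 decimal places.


Compute predicted values, then residuals = yi - yhat_i.
Residuals: [0.4710, 0.1398, 0.8922, -1.2782, 2.7218, -2.9438].
SSres = sum(residual^2) = 18.7454.

18.7454


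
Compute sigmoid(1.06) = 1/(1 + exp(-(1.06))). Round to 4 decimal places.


First, exp(-1.0600) = 0.3465.
Then sigma(z) = 1/(1 + 0.3465) = 0.7427.

0.7427


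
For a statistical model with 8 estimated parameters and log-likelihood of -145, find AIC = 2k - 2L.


AIC = 2*8 - 2*(-145).
= 16 + 290 = 306.

306


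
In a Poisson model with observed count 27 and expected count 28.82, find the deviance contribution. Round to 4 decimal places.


Compute y*ln(y/mu) = 27*ln(27/28.82) = 27*-0.065233 = -1.761291.
y - mu = -1.82.
D = 2*(-1.761291 - (-1.82)) = 0.117418, which rounds to 0.1174.

0.1174


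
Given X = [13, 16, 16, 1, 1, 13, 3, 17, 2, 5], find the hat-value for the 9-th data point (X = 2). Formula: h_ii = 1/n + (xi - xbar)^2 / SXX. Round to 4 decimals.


n = 10, xbar = 8.7000.
SXX = sum((xi - xbar)^2) = 422.1000.
h = 1/10 + (2 - 8.7000)^2 / 422.1000 = 0.2063.

0.2063


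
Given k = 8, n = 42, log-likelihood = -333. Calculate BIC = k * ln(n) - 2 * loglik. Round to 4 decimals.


k * ln(n) = 8 * ln(42) = 8 * 3.737670 = 29.901360.
-2 * loglik = -2 * (-333) = 666.
BIC = 29.901360 + 666 = 695.901360, which rounds to 695.9014.

695.9014


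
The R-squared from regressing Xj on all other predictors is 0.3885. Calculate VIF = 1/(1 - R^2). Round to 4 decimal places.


Using VIF = 1/(1 - R^2_j):
1 - 0.3885 = 0.6115.
VIF = 1.6353.

1.6353


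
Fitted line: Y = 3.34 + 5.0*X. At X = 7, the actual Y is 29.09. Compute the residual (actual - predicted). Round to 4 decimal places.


Compute yhat = 3.34 + (5.0)(7) = 38.3400.
Residual = actual - predicted = 29.09 - 38.3400 = -9.2500.

-9.2500


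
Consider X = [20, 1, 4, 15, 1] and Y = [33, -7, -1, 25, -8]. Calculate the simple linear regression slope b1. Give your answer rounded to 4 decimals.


Calculate xbar = 8.2000, ybar = 8.4000.
S_xx = 306.8000, S_xy = 671.6000.
Using b1 = S_xy / S_xx = 671.6000 / 306.8000, we get b1 = 2.1890.

2.1890


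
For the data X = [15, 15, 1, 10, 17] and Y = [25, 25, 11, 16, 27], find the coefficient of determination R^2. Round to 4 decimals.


After computing the OLS fit (b0=8.7560, b1=1.0383):
SSres = 12.5550, SStot = 192.8000.
R^2 = 1 - 12.5550/192.8000 = 0.9349.

0.9349


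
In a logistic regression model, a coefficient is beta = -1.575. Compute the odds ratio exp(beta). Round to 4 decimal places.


The odds ratio is computed as:
OR = e^(-1.575) = 0.2070.

0.2070


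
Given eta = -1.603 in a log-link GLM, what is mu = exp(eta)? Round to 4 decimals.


mu = exp(eta) = exp(-1.603).
= 0.2013.

0.2013


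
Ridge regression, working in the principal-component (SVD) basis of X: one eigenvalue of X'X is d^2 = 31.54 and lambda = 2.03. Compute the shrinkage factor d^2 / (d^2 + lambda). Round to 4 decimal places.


Denominator = d^2 + lambda = 31.54 + 2.03 = 33.5700.
Shrinkage = 31.54 / 33.5700 = 0.9395.

0.9395


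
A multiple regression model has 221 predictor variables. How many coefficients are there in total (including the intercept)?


Including the intercept, the model has 221 predictor coefficients + 1 intercept.
Total = 222.

222


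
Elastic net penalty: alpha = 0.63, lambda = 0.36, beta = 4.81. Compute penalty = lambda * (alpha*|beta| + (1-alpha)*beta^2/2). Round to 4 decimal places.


alpha * |beta| = 0.63 * 4.81 = 3.0303.
(1-alpha) * beta^2/2 = 0.37 * 23.1361/2 = 4.2802.
Total = 0.36 * (3.0303 + 4.2802) = 2.6318.

2.6318


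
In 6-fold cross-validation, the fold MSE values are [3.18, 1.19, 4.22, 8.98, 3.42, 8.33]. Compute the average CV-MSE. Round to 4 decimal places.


Total MSE across folds = 29.3200.
CV-MSE = 29.3200/6 = 4.8867.

4.8867


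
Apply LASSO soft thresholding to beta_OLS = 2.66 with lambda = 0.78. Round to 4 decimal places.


Check: |2.66| = 2.66 vs lambda = 0.78.
Since |beta| > lambda, coefficient = sign(beta)*(|beta| - lambda) = 1.8800.
Soft-thresholded coefficient = 1.8800.

1.8800


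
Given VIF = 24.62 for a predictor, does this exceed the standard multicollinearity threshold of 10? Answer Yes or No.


The threshold is 10.
VIF = 24.62 is >= 10.
Multicollinearity indication: Yes.

Yes


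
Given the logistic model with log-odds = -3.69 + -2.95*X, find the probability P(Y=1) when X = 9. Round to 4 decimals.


Linear predictor: z = -3.69 + -2.95 * 9 = -30.2400.
P = 1/(1 + exp(30.2400)) = 1/(1 + 13585171731694.2900) = 0.0000.

0.0000


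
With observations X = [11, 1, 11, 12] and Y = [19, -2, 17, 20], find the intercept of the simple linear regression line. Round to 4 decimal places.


Compute b1 = 2.0000 from the OLS formula.
With xbar = 8.7500 and ybar = 13.5000, the intercept is:
b0 = 13.5000 - 2.0000 * 8.7500 = -4.0000.

-4.0000


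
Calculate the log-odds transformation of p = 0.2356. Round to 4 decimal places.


Compute the odds: 0.2356/0.7644 = 0.3082.
Take the natural log: ln(0.3082) = -1.1770.

-1.1770


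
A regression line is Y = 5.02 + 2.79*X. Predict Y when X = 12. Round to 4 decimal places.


Predicted value:
Y = 5.02 + (2.79)(12) = 5.02 + 33.4800 = 38.5000.

38.5000


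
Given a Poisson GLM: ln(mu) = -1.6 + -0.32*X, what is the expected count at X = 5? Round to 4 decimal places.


Compute eta = -1.6 + -0.32 * 5 = -3.2000.
Apply inverse link: mu = e^-3.2000 = 0.0408.

0.0408


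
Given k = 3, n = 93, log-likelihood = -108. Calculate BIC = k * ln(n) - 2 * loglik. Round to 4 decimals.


Compute k*ln(n) = 3*ln(93) = 3*4.532599 = 13.597797.
Then -2*loglik = 216.
BIC = 13.597797 + 216 = 229.597797, which rounds to 229.5978.

229.5978


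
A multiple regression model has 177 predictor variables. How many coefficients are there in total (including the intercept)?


Total coefficients = number of predictors + 1 (for the intercept).
= 177 + 1 = 178.

178


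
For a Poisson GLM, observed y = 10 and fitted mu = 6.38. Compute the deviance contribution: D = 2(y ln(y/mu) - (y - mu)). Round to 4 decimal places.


Compute y*ln(y/mu) = 10*ln(10/6.38) = 10*0.449417 = 4.494170.
y - mu = 3.62.
D = 2*(4.494170 - (3.62)) = 1.748340, which rounds to 1.7483.

1.7483


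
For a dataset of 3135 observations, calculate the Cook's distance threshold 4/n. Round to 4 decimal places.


The threshold is 4/n.
4/3135 = 0.0013.

0.0013


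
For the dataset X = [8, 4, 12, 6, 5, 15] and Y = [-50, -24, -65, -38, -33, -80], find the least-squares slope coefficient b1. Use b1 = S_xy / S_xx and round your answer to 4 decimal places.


The sample means are xbar = 8.3333 and ybar = -48.3333.
Compute S_xx = 93.3333 and S_xy = -452.3333.
Slope b1 = S_xy / S_xx = -452.3333 / 93.3333 = -4.8464.

-4.8464


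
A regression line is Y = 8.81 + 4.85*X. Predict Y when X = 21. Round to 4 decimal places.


Predicted value:
Y = 8.81 + (4.85)(21) = 8.81 + 101.8500 = 110.6600.

110.6600


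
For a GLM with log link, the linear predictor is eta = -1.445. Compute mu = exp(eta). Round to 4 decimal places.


Apply the inverse link:
mu = e^-1.445 = 0.2357.

0.2357


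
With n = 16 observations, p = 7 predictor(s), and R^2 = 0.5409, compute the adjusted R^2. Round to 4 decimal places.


Using the formula:
(1 - 0.5409) = 0.4591.
Multiply by 15/8: 0.4591 * 15 = 6.8865, then 6.8865 / 8 = 0.8608.
Adj R^2 = 1 - 0.8608 = 0.1392.

0.1392


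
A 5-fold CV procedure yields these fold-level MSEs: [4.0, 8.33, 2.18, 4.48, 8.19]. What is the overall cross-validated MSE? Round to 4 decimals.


Sum of fold MSEs = 27.1800.
Average = 27.1800 / 5 = 5.4360.

5.4360


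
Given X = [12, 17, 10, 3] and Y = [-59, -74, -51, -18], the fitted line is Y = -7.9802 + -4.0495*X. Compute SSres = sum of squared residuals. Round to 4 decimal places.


Compute predicted values, then residuals = yi - yhat_i.
Residuals: [-2.4258, 2.8217, -2.5248, 2.1287].
SSres = sum(residual^2) = 24.7525.

24.7525


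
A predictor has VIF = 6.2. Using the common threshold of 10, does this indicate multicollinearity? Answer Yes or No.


Check: VIF = 6.2 vs threshold = 10.
Since 6.2 < 10, the answer is No.

No


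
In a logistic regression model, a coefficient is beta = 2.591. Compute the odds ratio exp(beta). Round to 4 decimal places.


exp(2.591) = 13.3431.
So the odds ratio is 13.3431.

13.3431


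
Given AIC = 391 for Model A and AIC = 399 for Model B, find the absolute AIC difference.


Absolute difference = |391 - 399| = 8.
The model with lower AIC (A) is preferred.

8


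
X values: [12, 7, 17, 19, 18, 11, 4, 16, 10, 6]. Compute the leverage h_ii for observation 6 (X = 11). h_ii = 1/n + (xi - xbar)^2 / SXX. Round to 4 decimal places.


n = 10, xbar = 12.0000.
SXX = sum((xi - xbar)^2) = 256.0000.
h = 1/10 + (11 - 12.0000)^2 / 256.0000 = 0.1039.

0.1039


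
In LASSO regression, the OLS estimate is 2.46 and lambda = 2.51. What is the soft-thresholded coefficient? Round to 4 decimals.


Absolute value: |2.46| = 2.46.
Compare to lambda = 2.51.
Since |beta| <= lambda, the coefficient is set to 0.

0.0000


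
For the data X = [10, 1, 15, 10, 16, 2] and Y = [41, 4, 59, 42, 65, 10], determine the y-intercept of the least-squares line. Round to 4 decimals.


The slope is b1 = 3.9500.
Sample means are xbar = 9.0000 and ybar = 36.8333.
Intercept: b0 = 36.8333 - (3.9500)(9.0000) = 1.2833.

1.2833
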